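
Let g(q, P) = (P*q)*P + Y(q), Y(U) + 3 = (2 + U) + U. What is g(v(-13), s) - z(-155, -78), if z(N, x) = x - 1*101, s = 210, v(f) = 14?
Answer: 617606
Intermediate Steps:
Y(U) = -1 + 2*U (Y(U) = -3 + ((2 + U) + U) = -3 + (2 + 2*U) = -1 + 2*U)
z(N, x) = -101 + x (z(N, x) = x - 101 = -101 + x)
g(q, P) = -1 + 2*q + q*P² (g(q, P) = (P*q)*P + (-1 + 2*q) = q*P² + (-1 + 2*q) = -1 + 2*q + q*P²)
g(v(-13), s) - z(-155, -78) = (-1 + 2*14 + 14*210²) - (-101 - 78) = (-1 + 28 + 14*44100) - 1*(-179) = (-1 + 28 + 617400) + 179 = 617427 + 179 = 617606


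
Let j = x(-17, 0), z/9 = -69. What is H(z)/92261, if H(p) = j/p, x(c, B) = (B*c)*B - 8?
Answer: 8/57294081 ≈ 1.3963e-7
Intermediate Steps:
z = -621 (z = 9*(-69) = -621)
x(c, B) = -8 + c*B**2 (x(c, B) = c*B**2 - 8 = -8 + c*B**2)
j = -8 (j = -8 - 17*0**2 = -8 - 17*0 = -8 + 0 = -8)
H(p) = -8/p
H(z)/92261 = -8/(-621)/92261 = -8*(-1/621)*(1/92261) = (8/621)*(1/92261) = 8/57294081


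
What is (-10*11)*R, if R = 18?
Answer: -1980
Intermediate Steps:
(-10*11)*R = -10*11*18 = -110*18 = -1980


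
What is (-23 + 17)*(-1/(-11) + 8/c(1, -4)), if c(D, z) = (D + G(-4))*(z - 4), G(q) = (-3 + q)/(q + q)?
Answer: 146/55 ≈ 2.6545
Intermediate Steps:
G(q) = (-3 + q)/(2*q) (G(q) = (-3 + q)/((2*q)) = (-3 + q)*(1/(2*q)) = (-3 + q)/(2*q))
c(D, z) = (-4 + z)*(7/8 + D) (c(D, z) = (D + (½)*(-3 - 4)/(-4))*(z - 4) = (D + (½)*(-¼)*(-7))*(-4 + z) = (D + 7/8)*(-4 + z) = (7/8 + D)*(-4 + z) = (-4 + z)*(7/8 + D))
(-23 + 17)*(-1/(-11) + 8/c(1, -4)) = (-23 + 17)*(-1/(-11) + 8/(-7/2 - 4*1 + (7/8)*(-4) + 1*(-4))) = -6*(-1*(-1/11) + 8/(-7/2 - 4 - 7/2 - 4)) = -6*(1/11 + 8/(-15)) = -6*(1/11 + 8*(-1/15)) = -6*(1/11 - 8/15) = -6*(-73/165) = 146/55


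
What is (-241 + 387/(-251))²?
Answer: 3706130884/63001 ≈ 58827.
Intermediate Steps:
(-241 + 387/(-251))² = (-241 + 387*(-1/251))² = (-241 - 387/251)² = (-60878/251)² = 3706130884/63001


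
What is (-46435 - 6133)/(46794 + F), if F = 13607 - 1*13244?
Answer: -52568/47157 ≈ -1.1147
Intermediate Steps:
F = 363 (F = 13607 - 13244 = 363)
(-46435 - 6133)/(46794 + F) = (-46435 - 6133)/(46794 + 363) = -52568/47157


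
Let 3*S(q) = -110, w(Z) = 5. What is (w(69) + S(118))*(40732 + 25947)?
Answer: -6334505/3 ≈ -2.1115e+6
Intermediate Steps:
S(q) = -110/3 (S(q) = (⅓)*(-110) = -110/3)
(w(69) + S(118))*(40732 + 25947) = (5 - 110/3)*(40732 + 25947) = -95/3*66679 = -6334505/3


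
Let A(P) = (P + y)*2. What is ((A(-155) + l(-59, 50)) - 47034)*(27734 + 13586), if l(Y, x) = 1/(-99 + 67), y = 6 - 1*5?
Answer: -7824690925/4 ≈ -1.9562e+9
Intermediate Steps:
y = 1 (y = 6 - 5 = 1)
l(Y, x) = -1/32 (l(Y, x) = 1/(-32) = -1/32)
A(P) = 2 + 2*P (A(P) = (P + 1)*2 = (1 + P)*2 = 2 + 2*P)
((A(-155) + l(-59, 50)) - 47034)*(27734 + 13586) = (((2 + 2*(-155)) - 1/32) - 47034)*(27734 + 13586) = (((2 - 310) - 1/32) - 47034)*41320 = ((-308 - 1/32) - 47034)*41320 = (-9857/32 - 47034)*41320 = -1514945/32*41320 = -7824690925/4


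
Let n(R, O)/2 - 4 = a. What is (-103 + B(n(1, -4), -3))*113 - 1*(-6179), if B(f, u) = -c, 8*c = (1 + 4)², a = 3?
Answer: -46505/8 ≈ -5813.1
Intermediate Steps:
n(R, O) = 14 (n(R, O) = 8 + 2*3 = 8 + 6 = 14)
c = 25/8 (c = (1 + 4)²/8 = (⅛)*5² = (⅛)*25 = 25/8 ≈ 3.1250)
B(f, u) = -25/8 (B(f, u) = -1*25/8 = -25/8)
(-103 + B(n(1, -4), -3))*113 - 1*(-6179) = (-103 - 25/8)*113 - 1*(-6179) = -849/8*113 + 6179 = -95937/8 + 6179 = -46505/8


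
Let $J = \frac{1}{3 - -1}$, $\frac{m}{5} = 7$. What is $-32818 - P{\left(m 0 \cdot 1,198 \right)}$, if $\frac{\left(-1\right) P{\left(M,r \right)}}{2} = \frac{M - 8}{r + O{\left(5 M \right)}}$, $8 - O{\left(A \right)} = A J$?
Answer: $- \frac{3380262}{103} \approx -32818.0$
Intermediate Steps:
$m = 35$ ($m = 5 \cdot 7 = 35$)
$J = \frac{1}{4}$ ($J = \frac{1}{3 + 1} = \frac{1}{4} \approx 0.25$)
$O{\left(A \right)} = 8 - \frac{A}{4}$ ($O{\left(A \right)} = 8 - A \frac{1}{4} = 8 - \frac{A}{4}$)
$P{\left(M,r \right)} = - \frac{2 \left(-8 + M\right)}{8 + r - \frac{5 M}{4}}$ ($P{\left(M,r \right)} = - 2 \frac{M - 8}{r - \left(-8 + \frac{5 M}{4}\right)} = - 2 \frac{-8 + M}{r - \left(-8 + \frac{5 M}{4}\right)} = - 2 \frac{-8 + M}{8 + r - \frac{5 M}{4}} = - \frac{2 \left(-8 + M\right)}{8 + r - \frac{5 M}{4}}$)
$-32818 - P{\left(m 0 \cdot 1,198 \right)} = -32818 - \frac{8 \left(8 - 35 \cdot 0 \cdot 1\right)}{32 - 5 \cdot 35 \cdot 0 \cdot 1 + 4 \cdot 198} = -32818 - \frac{8 \left(8 - 0 \cdot 1\right)}{32 - 5 \cdot 0 \cdot 1 + 792} = -32818 - \frac{8 \left(8 - 0\right)}{32 - 0 + 792} = -32818 - \frac{8 \left(8 + 0\right)}{32 + 0 + 792} = -32818 - 8 \cdot \frac{1}{824} \cdot 8 = -32818 - \frac{8}{103} = - \frac{3380262}{103}$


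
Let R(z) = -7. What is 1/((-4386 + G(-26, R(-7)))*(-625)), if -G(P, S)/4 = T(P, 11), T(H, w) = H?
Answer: 1/2676250 ≈ 3.7366e-7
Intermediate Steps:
G(P, S) = -4*P
1/((-4386 + G(-26, R(-7)))*(-625)) = 1/(-4386 - 4*(-26)*(-625)) = -1/625/(-4386 + 104) = -1/625/(-4282) = -1/4282*(-1/625) = 1/2676250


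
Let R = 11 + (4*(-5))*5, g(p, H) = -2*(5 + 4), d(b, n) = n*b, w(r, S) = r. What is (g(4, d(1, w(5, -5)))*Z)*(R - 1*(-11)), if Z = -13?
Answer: -18252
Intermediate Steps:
d(b, n) = b*n
g(p, H) = -18 (g(p, H) = -2*9 = -18)
R = -89 (R = 11 - 20*5 = 11 - 100 = -89)
(g(4, d(1, w(5, -5)))*Z)*(R - 1*(-11)) = (-18*(-13))*(-89 - 1*(-11)) = 234*(-89 + 11) = 234*(-78) = -18252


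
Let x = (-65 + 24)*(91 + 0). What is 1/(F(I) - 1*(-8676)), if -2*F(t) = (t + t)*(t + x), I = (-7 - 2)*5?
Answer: -1/161244 ≈ -6.2018e-6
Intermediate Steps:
x = -3731 (x = -41*91 = -3731)
I = -45 (I = -9*5 = -45)
F(t) = -t*(-3731 + t) (F(t) = -(t + t)*(t - 3731)/2 = -2*t*(-3731 + t)/2 = -t*(-3731 + t))
1/(F(I) - 1*(-8676)) = 1/(-45*(3731 - 1*(-45)) - 1*(-8676)) = 1/(-45*(3731 + 45) + 8676) = 1/(-45*3776 + 8676) = 1/(-169920 + 8676) = 1/(-161244) = -1/161244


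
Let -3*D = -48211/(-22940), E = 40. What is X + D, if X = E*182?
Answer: 13539497/1860 ≈ 7279.3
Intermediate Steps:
X = 7280 (X = 40*182 = 7280)
D = -1303/1860 (D = -(-48211)/(3*(-22940)) = -(-48211)*(-1)/(3*22940) = -1/3*1303/620 = -1303/1860 ≈ -0.70054)
X + D = 7280 - 1303/1860 = 13539497/1860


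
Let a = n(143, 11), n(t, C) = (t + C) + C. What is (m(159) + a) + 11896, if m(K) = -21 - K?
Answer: 11881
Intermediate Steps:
n(t, C) = t + 2*C (n(t, C) = (C + t) + C = t + 2*C)
a = 165 (a = 143 + 2*11 = 143 + 22 = 165)
(m(159) + a) + 11896 = ((-21 - 1*159) + 165) + 11896 = ((-21 - 159) + 165) + 11896 = (-180 + 165) + 11896 = -15 + 11896 = 11881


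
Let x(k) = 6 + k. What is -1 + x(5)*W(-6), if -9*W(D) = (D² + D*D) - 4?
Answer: -757/9 ≈ -84.111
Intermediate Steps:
W(D) = 4/9 - 2*D²/9 (W(D) = -((D² + D*D) - 4)/9 = -((D² + D²) - 4)/9 = -(2*D² - 4)/9 = -(-4 + 2*D²)/9 = 4/9 - 2*D²/9)
-1 + x(5)*W(-6) = -1 + (6 + 5)*(4/9 - 2/9*(-6)²) = -1 + 11*(4/9 - 2/9*36) = -1 + 11*(4/9 - 8) = -1 + 11*(-68/9) = -1 - 748/9 = -757/9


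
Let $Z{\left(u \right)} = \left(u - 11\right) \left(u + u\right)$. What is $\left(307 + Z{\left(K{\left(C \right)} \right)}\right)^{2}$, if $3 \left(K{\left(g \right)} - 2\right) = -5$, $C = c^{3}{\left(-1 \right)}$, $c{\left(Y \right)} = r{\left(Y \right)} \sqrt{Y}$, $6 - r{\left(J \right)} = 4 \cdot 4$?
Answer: $\frac{7284601}{81} \approx 89933.0$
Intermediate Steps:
$r{\left(J \right)} = -10$ ($r{\left(J \right)} = 6 - 4 \cdot 4 = 6 - 16 = -10$)
$c{\left(Y \right)} = - 10 \sqrt{Y}$
$C = 1000 i$ ($C = \left(- 10 \sqrt{-1}\right)^{3} = \left(- 10 i\right)^{3} = 1000 i \approx 1000.0 i$)
$K{\left(g \right)} = \frac{1}{3}$ ($K{\left(g \right)} = 2 + \frac{1}{3} \left(-5\right) = 2 - \frac{5}{3} = \frac{1}{3}$)
$Z{\left(u \right)} = 2 u \left(-11 + u\right)$ ($Z{\left(u \right)} = \left(-11 + u\right) 2 u = 2 u \left(-11 + u\right)$)
$\left(307 + Z{\left(K{\left(C \right)} \right)}\right)^{2} = \left(307 + 2 \cdot \frac{1}{3} \left(-11 + \frac{1}{3}\right)\right)^{2} = \left(307 + 2 \cdot \frac{1}{3} \left(- \frac{32}{3}\right)\right)^{2} = \left(307 - \frac{64}{9}\right)^{2} = \left(\frac{2699}{9}\right)^{2} = \frac{7284601}{81}$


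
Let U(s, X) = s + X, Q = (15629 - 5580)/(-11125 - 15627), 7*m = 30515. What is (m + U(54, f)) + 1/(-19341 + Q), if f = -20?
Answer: 15912231864929/3621943367 ≈ 4393.3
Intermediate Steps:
m = 30515/7 (m = (1/7)*30515 = 30515/7 ≈ 4359.3)
Q = -10049/26752 (Q = 10049/(-26752) = 10049*(-1/26752) = -10049/26752 ≈ -0.37564)
U(s, X) = X + s
(m + U(54, f)) + 1/(-19341 + Q) = (30515/7 + (-20 + 54)) + 1/(-19341 - 10049/26752) = (30515/7 + 34) + 1/(-517420481/26752) = 30753/7 - 26752/517420481 = 15912231864929/3621943367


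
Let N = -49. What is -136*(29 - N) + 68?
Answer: -10540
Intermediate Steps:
-136*(29 - N) + 68 = -136*(29 - 1*(-49)) + 68 = -136*(29 + 49) + 68 = -136*78 + 68 = -10608 + 68 = -10540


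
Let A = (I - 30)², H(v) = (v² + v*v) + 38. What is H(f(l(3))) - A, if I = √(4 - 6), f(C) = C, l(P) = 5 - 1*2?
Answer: -842 + 60*I*√2 ≈ -842.0 + 84.853*I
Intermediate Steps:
l(P) = 3 (l(P) = 5 - 2 = 3)
H(v) = 38 + 2*v² (H(v) = (v² + v²) + 38 = 2*v² + 38 = 38 + 2*v²)
I = I*√2 (I = √(-2) = I*√2 ≈ 1.4142*I)
A = (-30 + I*√2)² (A = (I*√2 - 30)² = (-30 + I*√2)² ≈ 898.0 - 84.853*I)
H(f(l(3))) - A = (38 + 2*3²) - (30 - I*√2)² = (38 + 2*9) - (30 - I*√2)² = (38 + 18) - (30 - I*√2)² = 56 - (30 - I*√2)²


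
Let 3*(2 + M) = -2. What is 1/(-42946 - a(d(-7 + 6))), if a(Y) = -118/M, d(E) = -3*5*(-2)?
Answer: -4/171961 ≈ -2.3261e-5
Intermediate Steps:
M = -8/3 (M = -2 + (⅓)*(-2) = -2 - ⅔ = -8/3 ≈ -2.6667)
d(E) = 30 (d(E) = -15*(-2) = 30)
a(Y) = 177/4 (a(Y) = -118/(-8/3) = -118*(-3/8) = 177/4)
1/(-42946 - a(d(-7 + 6))) = 1/(-42946 - 1*177/4) = 1/(-42946 - 177/4) = 1/(-171961/4) = -4/171961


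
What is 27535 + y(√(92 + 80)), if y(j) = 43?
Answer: 27578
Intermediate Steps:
27535 + y(√(92 + 80)) = 27535 + 43 = 27578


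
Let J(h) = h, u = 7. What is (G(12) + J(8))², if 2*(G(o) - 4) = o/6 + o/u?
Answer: 9409/49 ≈ 192.02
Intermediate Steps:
G(o) = 4 + 13*o/84 (G(o) = 4 + (o/6 + o/7)/2 = 4 + (13*o/42)/2 = 4 + 13*o/84)
(G(12) + J(8))² = ((4 + (13/84)*12) + 8)² = ((4 + 13/7) + 8)² = (41/7 + 8)² = (97/7)² = 9409/49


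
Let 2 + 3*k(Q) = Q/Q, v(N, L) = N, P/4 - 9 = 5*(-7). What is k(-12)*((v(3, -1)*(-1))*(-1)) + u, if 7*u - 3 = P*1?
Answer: -108/7 ≈ -15.429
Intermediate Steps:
P = -104 (P = 36 + 4*(5*(-7)) = 36 + 4*(-35) = 36 - 140 = -104)
k(Q) = -⅓ (k(Q) = -⅔ + (Q/Q)/3 = -⅔ + (⅓)*1 = -⅔ + ⅓ = -⅓)
u = -101/7 (u = 3/7 + (-104*1)/7 = 3/7 + (⅐)*(-104) = 3/7 - 104/7 = -101/7 ≈ -14.429)
k(-12)*((v(3, -1)*(-1))*(-1)) + u = -3*(-1)*(-1)/3 - 101/7 = -(-1)*(-1) - 101/7 = -⅓*3 - 101/7 = -1 - 101/7 = -108/7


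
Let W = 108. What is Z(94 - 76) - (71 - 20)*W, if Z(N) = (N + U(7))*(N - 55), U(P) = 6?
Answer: -6396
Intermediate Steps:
Z(N) = (-55 + N)*(6 + N) (Z(N) = (N + 6)*(N - 55) = (6 + N)*(-55 + N) = (-55 + N)*(6 + N))
Z(94 - 76) - (71 - 20)*W = (-330 + (94 - 76)² - 49*(94 - 76)) - (71 - 20)*108 = (-330 + 18² - 49*18) - 51*108 = (-330 + 324 - 882) - 1*5508 = -888 - 5508 = -6396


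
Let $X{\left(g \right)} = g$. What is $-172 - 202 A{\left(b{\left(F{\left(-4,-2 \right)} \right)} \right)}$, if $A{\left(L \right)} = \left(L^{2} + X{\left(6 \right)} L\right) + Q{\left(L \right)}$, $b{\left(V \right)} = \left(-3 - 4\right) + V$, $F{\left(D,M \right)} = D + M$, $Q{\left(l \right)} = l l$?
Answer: $-52692$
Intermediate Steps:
$Q{\left(l \right)} = l^{2}$
$b{\left(V \right)} = -7 + V$
$A{\left(L \right)} = 2 L^{2} + 6 L$ ($A{\left(L \right)} = \left(L^{2} + 6 L\right) + L^{2} = 2 L^{2} + 6 L$)
$-172 - 202 A{\left(b{\left(F{\left(-4,-2 \right)} \right)} \right)} = -172 - 202 \cdot 2 \left(-7 - 6\right) \left(3 - 13\right) = -172 - 202 \cdot 2 \left(-13\right) \left(3 - 13\right) = -172 - 202 \cdot 2 \left(-13\right) \left(-10\right) = -172 - 52520 = -52692$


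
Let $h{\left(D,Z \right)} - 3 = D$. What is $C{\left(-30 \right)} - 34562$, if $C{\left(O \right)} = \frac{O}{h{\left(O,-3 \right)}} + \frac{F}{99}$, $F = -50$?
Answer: $- \frac{1140526}{33} \approx -34561.0$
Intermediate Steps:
$h{\left(D,Z \right)} = 3 + D$
$C{\left(O \right)} = - \frac{50}{99} + \frac{O}{3 + O}$ ($C{\left(O \right)} = \frac{O}{3 + O} - \frac{50}{99} = - \frac{50}{99} + \frac{O}{3 + O}$)
$C{\left(-30 \right)} - 34562 = \frac{-150 + 49 \left(-30\right)}{99 \left(3 - 30\right)} - 34562 = \frac{-150 - 1470}{99 \left(-27\right)} - 34562 = \frac{1}{99} \left(- \frac{1}{27}\right) \left(-1620\right) - 34562 = \frac{20}{33} - 34562 = - \frac{1140526}{33}$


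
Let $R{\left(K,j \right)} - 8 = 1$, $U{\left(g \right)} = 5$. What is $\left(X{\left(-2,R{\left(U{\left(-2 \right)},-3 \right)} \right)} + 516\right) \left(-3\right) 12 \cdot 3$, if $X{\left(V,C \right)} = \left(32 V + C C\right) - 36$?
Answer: $-53676$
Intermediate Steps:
$R{\left(K,j \right)} = 9$ ($R{\left(K,j \right)} = 8 + 1 = 9$)
$X{\left(V,C \right)} = -36 + C^{2} + 32 V$ ($X{\left(V,C \right)} = \left(32 V + C^{2}\right) - 36 = \left(C^{2} + 32 V\right) - 36 = -36 + C^{2} + 32 V$)
$\left(X{\left(-2,R{\left(U{\left(-2 \right)},-3 \right)} \right)} + 516\right) \left(-3\right) 12 \cdot 3 = \left(\left(-36 + 9^{2} + 32 \left(-2\right)\right) + 516\right) \left(-3\right) 12 \cdot 3 = \left(\left(-36 + 81 - 64\right) + 516\right) \left(\left(-36\right) 3\right) = \left(-19 + 516\right) \left(-108\right) = 497 \left(-108\right) = -53676$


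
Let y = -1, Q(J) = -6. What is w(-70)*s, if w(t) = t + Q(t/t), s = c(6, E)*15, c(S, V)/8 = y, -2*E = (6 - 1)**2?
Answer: 9120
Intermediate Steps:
E = -25/2 (E = -(6 - 1)**2/2 = -1/2*5**2 = -1/2*25 = -25/2 ≈ -12.500)
c(S, V) = -8 (c(S, V) = 8*(-1) = -8)
s = -120 (s = -8*15 = -120)
w(t) = -6 + t (w(t) = t - 6 = -6 + t)
w(-70)*s = (-6 - 70)*(-120) = -76*(-120) = 9120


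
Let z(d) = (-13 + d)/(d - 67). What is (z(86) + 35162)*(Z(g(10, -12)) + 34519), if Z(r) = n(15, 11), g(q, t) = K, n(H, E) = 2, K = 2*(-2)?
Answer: 23065240671/19 ≈ 1.2140e+9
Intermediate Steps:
z(d) = (-13 + d)/(-67 + d)
K = -4
g(q, t) = -4
Z(r) = 2
(z(86) + 35162)*(Z(g(10, -12)) + 34519) = ((-13 + 86)/(-67 + 86) + 35162)*(2 + 34519) = (73/19 + 35162)*34521 = (668151/19)*34521 = 23065240671/19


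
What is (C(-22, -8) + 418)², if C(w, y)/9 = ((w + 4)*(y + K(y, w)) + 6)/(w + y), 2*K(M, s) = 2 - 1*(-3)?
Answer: 597529/4 ≈ 1.4938e+5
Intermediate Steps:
K(M, s) = 5/2 (K(M, s) = (2 - 1*(-3))/2 = (2 + 3)/2 = (½)*5 = 5/2)
C(w, y) = 9*(6 + (4 + w)*(5/2 + y))/(w + y) (C(w, y) = 9*(((w + 4)*(y + 5/2) + 6)/(w + y)) = 9*(((4 + w)*(5/2 + y) + 6)/(w + y)) = 9*((6 + (4 + w)*(5/2 + y))/(w + y)) = 9*(6 + (4 + w)*(5/2 + y))/(w + y))
(C(-22, -8) + 418)² = ((144 + 36*(-8) + (45/2)*(-22) + 9*(-22)*(-8))/(-22 - 8) + 418)² = ((144 - 288 - 495 + 1584)/(-30) + 418)² = (-1/30*945 + 418)² = (-63/2 + 418)² = (773/2)² = 597529/4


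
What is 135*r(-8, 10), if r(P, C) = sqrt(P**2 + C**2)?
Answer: 270*sqrt(41) ≈ 1728.8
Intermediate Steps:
r(P, C) = sqrt(C**2 + P**2)
135*r(-8, 10) = 135*sqrt(10**2 + (-8)**2) = 135*sqrt(100 + 64) = 135*sqrt(164) = 135*(2*sqrt(41)) = 270*sqrt(41)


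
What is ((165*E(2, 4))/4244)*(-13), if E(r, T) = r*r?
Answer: -2145/1061 ≈ -2.0217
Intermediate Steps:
E(r, T) = r²
((165*E(2, 4))/4244)*(-13) = ((165*2²)/4244)*(-13) = ((165*4)*(1/4244))*(-13) = (660*(1/4244))*(-13) = (165/1061)*(-13) = -2145/1061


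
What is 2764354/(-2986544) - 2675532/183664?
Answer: -265572073577/17141269288 ≈ -15.493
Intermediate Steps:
2764354/(-2986544) - 2675532/183664 = 2764354*(-1/2986544) - 2675532*1/183664 = -1382177/1493272 - 668883/45916 = -265572073577/17141269288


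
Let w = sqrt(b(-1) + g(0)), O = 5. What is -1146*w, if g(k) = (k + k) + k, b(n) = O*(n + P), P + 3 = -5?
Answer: -3438*I*sqrt(5) ≈ -7687.6*I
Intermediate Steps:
P = -8 (P = -3 - 5 = -8)
b(n) = -40 + 5*n (b(n) = 5*(n - 8) = 5*(-8 + n) = -40 + 5*n)
g(k) = 3*k (g(k) = 2*k + k = 3*k)
w = 3*I*sqrt(5) (w = sqrt((-40 + 5*(-1)) + 3*0) = sqrt((-40 - 5) + 0) = sqrt(-45 + 0) = sqrt(-45) = 3*I*sqrt(5) ≈ 6.7082*I)
-1146*w = -3438*I*sqrt(5)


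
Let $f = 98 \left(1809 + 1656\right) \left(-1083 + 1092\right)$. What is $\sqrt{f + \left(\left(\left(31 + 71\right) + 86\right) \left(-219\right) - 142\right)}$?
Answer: $4 \sqrt{188426} \approx 1736.3$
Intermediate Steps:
$f = 3056130$ ($f = 98 \cdot 3465 \cdot 9 = 98 \cdot 31185 = 3056130$)
$\sqrt{f + \left(\left(\left(31 + 71\right) + 86\right) \left(-219\right) - 142\right)} = \sqrt{3056130 + \left(\left(\left(31 + 71\right) + 86\right) \left(-219\right) - 142\right)} = \sqrt{3056130 + \left(\left(102 + 86\right) \left(-219\right) - 142\right)} = \sqrt{3056130 + \left(188 \left(-219\right) - 142\right)} = \sqrt{3056130 - 41314} = \sqrt{3014816} = 4 \sqrt{188426}$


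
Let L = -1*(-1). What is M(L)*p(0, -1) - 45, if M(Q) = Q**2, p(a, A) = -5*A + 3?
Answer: -37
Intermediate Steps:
p(a, A) = 3 - 5*A
L = 1
M(L)*p(0, -1) - 45 = 1**2*(3 - 5*(-1)) - 45 = 1*(3 + 5) - 45 = 1*8 - 45 = 8 - 45 = -37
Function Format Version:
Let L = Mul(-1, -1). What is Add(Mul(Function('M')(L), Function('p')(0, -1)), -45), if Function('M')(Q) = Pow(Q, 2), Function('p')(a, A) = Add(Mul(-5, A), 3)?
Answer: -37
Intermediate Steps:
Function('p')(a, A) = Add(3, Mul(-5, A))
L = 1
Add(Mul(Function('M')(L), Function('p')(0, -1)), -45) = Add(Mul(Pow(1, 2), Add(3, Mul(-5, -1))), -45) = Add(Mul(1, Add(3, 5)), -45) = Add(Mul(1, 8), -45) = Add(8, -45) = -37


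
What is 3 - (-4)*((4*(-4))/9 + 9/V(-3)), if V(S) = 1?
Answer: 287/9 ≈ 31.889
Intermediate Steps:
3 - (-4)*((4*(-4))/9 + 9/V(-3)) = 3 - (-4)*((4*(-4))/9 + 9/1) = 3 - (-4)*(-16*⅑ + 9*1) = 3 - (-4)*(-16/9 + 9) = 3 - (-4)*65/9 = 3 - 1*(-260/9) = 3 + 260/9 = 287/9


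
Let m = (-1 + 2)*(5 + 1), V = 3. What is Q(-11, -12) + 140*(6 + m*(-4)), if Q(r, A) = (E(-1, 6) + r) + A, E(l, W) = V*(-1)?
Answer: -2546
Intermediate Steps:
E(l, W) = -3 (E(l, W) = 3*(-1) = -3)
Q(r, A) = -3 + A + r (Q(r, A) = (-3 + r) + A = -3 + A + r)
m = 6 (m = 1*6 = 6)
Q(-11, -12) + 140*(6 + m*(-4)) = (-3 - 12 - 11) + 140*(6 + 6*(-4)) = -26 + 140*(6 - 24) = -26 + 140*(-18) = -26 - 2520 = -2546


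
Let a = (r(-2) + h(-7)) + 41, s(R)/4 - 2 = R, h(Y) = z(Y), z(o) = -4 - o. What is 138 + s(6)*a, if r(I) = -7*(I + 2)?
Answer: 1546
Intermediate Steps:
h(Y) = -4 - Y
r(I) = -14 - 7*I (r(I) = -7*(2 + I) = -14 - 7*I)
s(R) = 8 + 4*R
a = 44 (a = ((-14 - 7*(-2)) + (-4 - 1*(-7))) + 41 = ((-14 + 14) + (-4 + 7)) + 41 = (0 + 3) + 41 = 3 + 41 = 44)
138 + s(6)*a = 138 + (8 + 4*6)*44 = 138 + (8 + 24)*44 = 138 + 32*44 = 138 + 1408 = 1546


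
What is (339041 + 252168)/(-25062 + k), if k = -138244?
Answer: -591209/163306 ≈ -3.6203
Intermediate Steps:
(339041 + 252168)/(-25062 + k) = (339041 + 252168)/(-25062 - 138244) = 591209/(-163306) = 591209*(-1/163306) = -591209/163306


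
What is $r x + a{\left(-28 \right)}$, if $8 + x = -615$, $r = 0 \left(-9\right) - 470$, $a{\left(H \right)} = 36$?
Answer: $292846$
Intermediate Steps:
$r = -470$ ($r = 0 - 470 = -470$)
$x = -623$ ($x = -8 - 615 = -623$)
$r x + a{\left(-28 \right)} = \left(-470\right) \left(-623\right) + 36 = 292810 + 36 = 292846$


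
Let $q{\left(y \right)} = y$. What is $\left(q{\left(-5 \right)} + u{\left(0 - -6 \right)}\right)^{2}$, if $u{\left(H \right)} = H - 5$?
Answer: $16$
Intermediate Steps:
$u{\left(H \right)} = -5 + H$
$\left(q{\left(-5 \right)} + u{\left(0 - -6 \right)}\right)^{2} = \left(-5 + \left(-5 + \left(0 - -6\right)\right)\right)^{2} = \left(-5 + \left(-5 + \left(0 + 6\right)\right)\right)^{2} = \left(-5 + \left(-5 + 6\right)\right)^{2} = \left(-5 + 1\right)^{2} = \left(-4\right)^{2} = 16$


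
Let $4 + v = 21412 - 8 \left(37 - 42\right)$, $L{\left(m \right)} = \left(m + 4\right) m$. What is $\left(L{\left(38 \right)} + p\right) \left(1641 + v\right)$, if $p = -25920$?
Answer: $-561616836$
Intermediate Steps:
$L{\left(m \right)} = m \left(4 + m\right)$ ($L{\left(m \right)} = \left(4 + m\right) m = m \left(4 + m\right)$)
$v = 21448$ ($v = -4 + \left(21412 - 8 \left(37 - 42\right)\right) = -4 + \left(21412 - 8 \left(-5\right)\right) = -4 + \left(21412 - -40\right) = -4 + \left(21412 + 40\right) = -4 + 21452 = 21448$)
$\left(L{\left(38 \right)} + p\right) \left(1641 + v\right) = \left(38 \left(4 + 38\right) - 25920\right) \left(1641 + 21448\right) = \left(38 \cdot 42 - 25920\right) 23089 = \left(1596 - 25920\right) 23089 = \left(-24324\right) 23089 = -561616836$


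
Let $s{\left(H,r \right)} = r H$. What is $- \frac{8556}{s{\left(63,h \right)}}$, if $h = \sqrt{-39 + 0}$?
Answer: $\frac{2852 i \sqrt{39}}{819} \approx 21.747 i$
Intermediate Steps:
$h = i \sqrt{39}$ ($h = \sqrt{-39} = i \sqrt{39} \approx 6.245 i$)
$s{\left(H,r \right)} = H r$
$- \frac{8556}{s{\left(63,h \right)}} = - \frac{8556}{63 i \sqrt{39}} = - 8556 \left(- \frac{i \sqrt{39}}{2457}\right) = \frac{2852 i \sqrt{39}}{819}$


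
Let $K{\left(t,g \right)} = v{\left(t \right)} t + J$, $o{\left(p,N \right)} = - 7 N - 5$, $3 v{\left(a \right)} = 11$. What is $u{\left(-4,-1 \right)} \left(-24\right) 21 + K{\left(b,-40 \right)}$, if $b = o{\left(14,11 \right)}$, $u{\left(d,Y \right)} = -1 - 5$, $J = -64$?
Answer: $\frac{7978}{3} \approx 2659.3$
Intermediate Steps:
$v{\left(a \right)} = \frac{11}{3}$ ($v{\left(a \right)} = \frac{1}{3} \cdot 11 = \frac{11}{3}$)
$o{\left(p,N \right)} = -5 - 7 N$
$u{\left(d,Y \right)} = -6$
$b = -82$ ($b = -5 - 77 = -82$)
$K{\left(t,g \right)} = -64 + \frac{11 t}{3}$ ($K{\left(t,g \right)} = \frac{11 t}{3} - 64 = -64 + \frac{11 t}{3}$)
$u{\left(-4,-1 \right)} \left(-24\right) 21 + K{\left(b,-40 \right)} = \left(-6\right) \left(-24\right) 21 + \left(-64 + \frac{11}{3} \left(-82\right)\right) = 144 \cdot 21 - \frac{1094}{3} = 3024 - \frac{1094}{3} = \frac{7978}{3}$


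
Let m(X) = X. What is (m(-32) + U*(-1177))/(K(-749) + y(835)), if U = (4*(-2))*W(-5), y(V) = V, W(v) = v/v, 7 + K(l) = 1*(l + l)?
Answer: -4692/335 ≈ -14.006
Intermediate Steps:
K(l) = -7 + 2*l (K(l) = -7 + 1*(l + l) = -7 + 1*(2*l) = -7 + 2*l)
W(v) = 1
U = -8 (U = (4*(-2))*1 = -8*1 = -8)
(m(-32) + U*(-1177))/(K(-749) + y(835)) = (-32 - 8*(-1177))/((-7 + 2*(-749)) + 835) = (-32 + 9416)/((-7 - 1498) + 835) = 9384/(-1505 + 835) = 9384/(-670) = 9384*(-1/670) = -4692/335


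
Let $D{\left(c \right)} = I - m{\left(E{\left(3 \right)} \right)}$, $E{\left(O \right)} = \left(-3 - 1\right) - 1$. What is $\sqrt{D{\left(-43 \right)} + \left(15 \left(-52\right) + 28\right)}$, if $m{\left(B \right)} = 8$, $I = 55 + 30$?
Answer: $15 i \sqrt{3} \approx 25.981 i$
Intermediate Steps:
$E{\left(O \right)} = -5$ ($E{\left(O \right)} = -4 - 1 = -5$)
$I = 85$
$D{\left(c \right)} = 77$ ($D{\left(c \right)} = 85 - 8 = 77$)
$\sqrt{D{\left(-43 \right)} + \left(15 \left(-52\right) + 28\right)} = \sqrt{77 + \left(15 \left(-52\right) + 28\right)} = \sqrt{77 + \left(-780 + 28\right)} = \sqrt{77 - 752} = \sqrt{-675} = 15 i \sqrt{3}$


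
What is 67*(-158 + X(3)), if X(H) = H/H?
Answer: -10519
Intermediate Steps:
X(H) = 1
67*(-158 + X(3)) = 67*(-158 + 1) = 67*(-157) = -10519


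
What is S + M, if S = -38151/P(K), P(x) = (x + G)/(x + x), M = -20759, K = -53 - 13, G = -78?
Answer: -222923/4 ≈ -55731.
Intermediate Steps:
K = -66
P(x) = (-78 + x)/(2*x) (P(x) = (x - 78)/(x + x) = (-78 + x)/((2*x)) = (-78 + x)*(1/(2*x)) = (-78 + x)/(2*x))
S = -139887/4 (S = -38151*(-132/(-78 - 66)) = -38151/((1/2)*(-1/66)*(-144)) = -38151/12/11 = -38151*11/12 = -139887/4 ≈ -34972.)
S + M = -139887/4 - 20759 = -222923/4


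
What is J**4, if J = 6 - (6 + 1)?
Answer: 1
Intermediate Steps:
J = -1 (J = 6 - 1*7 = 6 - 7 = -1)
J**4 = (-1)**4 = 1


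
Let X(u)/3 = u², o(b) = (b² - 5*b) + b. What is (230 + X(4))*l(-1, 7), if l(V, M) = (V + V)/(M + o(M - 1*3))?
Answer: -556/7 ≈ -79.429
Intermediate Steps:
o(b) = b² - 4*b
l(V, M) = 2*V/(M + (-7 + M)*(-3 + M)) (l(V, M) = (V + V)/(M + (M - 1*3)*(-4 + (M - 1*3))) = (2*V)/(M + (M - 3)*(-4 + (M - 3))) = (2*V)/(M + (-3 + M)*(-4 + (-3 + M))) = (2*V)/(M + (-3 + M)*(-7 + M)) = (2*V)/(M + (-7 + M)*(-3 + M)) = 2*V/(M + (-7 + M)*(-3 + M)))
X(u) = 3*u²
(230 + X(4))*l(-1, 7) = (230 + 3*4²)*(2*(-1)/(7 + (-7 + 7)*(-3 + 7))) = (230 + 3*16)*(2*(-1)/(7 + 0*4)) = (230 + 48)*(2*(-1)/(7 + 0)) = 278*(2*(-1)/7) = 278*(2*(-1)*(⅐)) = 278*(-2/7) = -556/7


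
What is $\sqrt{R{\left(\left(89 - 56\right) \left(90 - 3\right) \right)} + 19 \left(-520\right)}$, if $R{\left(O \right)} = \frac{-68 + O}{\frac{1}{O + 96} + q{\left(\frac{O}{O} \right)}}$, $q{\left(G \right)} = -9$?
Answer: $\frac{i \sqrt{42996897238}}{2054} \approx 100.95 i$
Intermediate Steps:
$R{\left(O \right)} = \frac{-68 + O}{-9 + \frac{1}{96 + O}}$ ($R{\left(O \right)} = \frac{-68 + O}{\frac{1}{O + 96} - 9} = \frac{-68 + O}{\frac{1}{96 + O} - 9} = \frac{-68 + O}{-9 + \frac{1}{96 + O}}$)
$\sqrt{R{\left(\left(89 - 56\right) \left(90 - 3\right) \right)} + 19 \left(-520\right)} = \sqrt{\frac{6528 - \left(\left(89 - 56\right) \left(90 - 3\right)\right)^{2} - 28 \left(89 - 56\right) \left(90 - 3\right)}{863 + 9 \left(89 - 56\right) \left(90 - 3\right)} + 19 \left(-520\right)} = \sqrt{\frac{6528 - \left(33 \cdot 87\right)^{2} - 28 \cdot 33 \cdot 87}{863 + 9 \cdot 33 \cdot 87} - 9880} = \sqrt{\frac{6528 - 2871^{2} - 80388}{863 + 9 \cdot 2871} - 9880} = \sqrt{\frac{6528 - 8242641 - 80388}{863 + 25839} - 9880} = \sqrt{\frac{6528 - 8242641 - 80388}{26702} - 9880} = \sqrt{\frac{1}{26702} \left(-8316501\right) - 9880} = \sqrt{- \frac{8316501}{26702} - 9880} = \sqrt{- \frac{272132261}{26702}} = \frac{i \sqrt{42996897238}}{2054}$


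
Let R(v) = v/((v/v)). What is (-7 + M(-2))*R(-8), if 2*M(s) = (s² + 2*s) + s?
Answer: 64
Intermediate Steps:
M(s) = s²/2 + 3*s/2 (M(s) = ((s² + 2*s) + s)/2 = (s² + 3*s)/2 = s²/2 + 3*s/2)
R(v) = v (R(v) = v/1 = v*1 = v)
(-7 + M(-2))*R(-8) = (-7 + (½)*(-2)*(3 - 2))*(-8) = (-7 + (½)*(-2)*1)*(-8) = (-7 - 1)*(-8) = -8*(-8) = 64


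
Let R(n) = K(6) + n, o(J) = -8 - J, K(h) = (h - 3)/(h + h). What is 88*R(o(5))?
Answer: -1122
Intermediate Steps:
K(h) = (-3 + h)/(2*h) (K(h) = (-3 + h)/((2*h)) = (-3 + h)*(1/(2*h)) = (-3 + h)/(2*h))
R(n) = ¼ + n (R(n) = (½)*(-3 + 6)/6 + n = (½)*(⅙)*3 + n = ¼ + n)
88*R(o(5)) = 88*(¼ + (-8 - 1*5)) = 88*(¼ + (-8 - 5)) = 88*(¼ - 13) = 88*(-51/4) = -1122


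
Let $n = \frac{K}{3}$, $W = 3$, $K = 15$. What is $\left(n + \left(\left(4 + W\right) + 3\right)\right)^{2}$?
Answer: $225$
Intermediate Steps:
$n = 5$ ($n = \frac{15}{3} = 15 \cdot \frac{1}{3} = 5$)
$\left(n + \left(\left(4 + W\right) + 3\right)\right)^{2} = \left(5 + \left(\left(4 + 3\right) + 3\right)\right)^{2} = \left(5 + \left(7 + 3\right)\right)^{2} = \left(5 + 10\right)^{2} = 15^{2} = 225$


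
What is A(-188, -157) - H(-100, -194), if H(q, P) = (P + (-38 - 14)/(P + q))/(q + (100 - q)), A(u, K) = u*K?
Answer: 108478423/3675 ≈ 29518.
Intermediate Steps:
A(u, K) = K*u
H(q, P) = -13/(25*(P + q)) + P/100 (H(q, P) = (P - 52/(P + q))/100 = (P - 52/(P + q))*(1/100) = -13/(25*(P + q)) + P/100)
A(-188, -157) - H(-100, -194) = -157*(-188) - (-52 + (-194)**2 - 194*(-100))/(100*(-194 - 100)) = 29516 - (-52 + 37636 + 19400)/(100*(-294)) = 29516 - (-1)*56984/(100*294) = 29516 - 1*(-7123/3675) = 29516 + 7123/3675 = 108478423/3675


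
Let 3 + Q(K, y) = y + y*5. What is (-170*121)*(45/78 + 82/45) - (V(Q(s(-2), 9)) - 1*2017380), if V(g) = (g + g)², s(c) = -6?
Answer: 229042193/117 ≈ 1.9576e+6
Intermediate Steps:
Q(K, y) = -3 + 6*y (Q(K, y) = -3 + (y + y*5) = -3 + (y + 5*y) = -3 + 6*y)
V(g) = 4*g² (V(g) = (2*g)² = 4*g²)
(-170*121)*(45/78 + 82/45) - (V(Q(s(-2), 9)) - 1*2017380) = (-170*121)*(45/78 + 82/45) - (4*(-3 + 6*9)² - 1*2017380) = -20570*(45*(1/78) + 82*(1/45)) - (4*(-3 + 54)² - 2017380) = -20570*(15/26 + 82/45) - (4*51² - 2017380) = -20570*2807/1170 - (4*2601 - 2017380) = -5773999/117 - (10404 - 2017380) = -5773999/117 - 1*(-2006976) = -5773999/117 + 2006976 = 229042193/117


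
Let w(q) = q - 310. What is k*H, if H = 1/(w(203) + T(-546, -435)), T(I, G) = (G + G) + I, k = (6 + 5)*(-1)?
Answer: 11/1523 ≈ 0.0072226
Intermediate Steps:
k = -11 (k = 11*(-1) = -11)
w(q) = -310 + q
T(I, G) = I + 2*G (T(I, G) = 2*G + I = I + 2*G)
H = -1/1523 (H = 1/((-310 + 203) + (-546 + 2*(-435))) = 1/(-107 + (-546 - 870)) = 1/(-107 - 1416) = 1/(-1523) = -1/1523 ≈ -0.00065660)
k*H = -11*(-1/1523) = 11/1523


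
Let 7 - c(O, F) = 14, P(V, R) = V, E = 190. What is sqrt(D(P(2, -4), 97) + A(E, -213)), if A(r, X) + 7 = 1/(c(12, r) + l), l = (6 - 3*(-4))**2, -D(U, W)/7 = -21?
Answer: sqrt(14068777)/317 ≈ 11.832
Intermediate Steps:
c(O, F) = -7 (c(O, F) = 7 - 1*14 = 7 - 14 = -7)
D(U, W) = 147 (D(U, W) = -7*(-21) = 147)
l = 324 (l = (6 + 12)**2 = 18**2 = 324)
A(r, X) = -2218/317 (A(r, X) = -7 + 1/(-7 + 324) = -7 + 1/317 = -2218/317)
sqrt(D(P(2, -4), 97) + A(E, -213)) = sqrt(147 - 2218/317) = sqrt(44381/317) = sqrt(14068777)/317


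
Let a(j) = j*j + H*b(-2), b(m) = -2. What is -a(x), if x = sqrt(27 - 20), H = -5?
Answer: -17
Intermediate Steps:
x = sqrt(7) ≈ 2.6458
a(j) = 10 + j**2 (a(j) = j*j - 5*(-2) = j**2 + 10 = 10 + j**2)
-a(x) = -(10 + (sqrt(7))**2) = -(10 + 7) = -1*17 = -17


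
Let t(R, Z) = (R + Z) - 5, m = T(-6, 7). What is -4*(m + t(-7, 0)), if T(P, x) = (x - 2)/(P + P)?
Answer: 149/3 ≈ 49.667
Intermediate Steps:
T(P, x) = (-2 + x)/(2*P) (T(P, x) = (-2 + x)/((2*P)) = (-2 + x)*(1/(2*P)) = (-2 + x)/(2*P))
m = -5/12 (m = (1/2)*(-2 + 7)/(-6) = (1/2)*(-1/6)*5 = -5/12 ≈ -0.41667)
t(R, Z) = -5 + R + Z
-4*(m + t(-7, 0)) = -4*(-5/12 + (-5 - 7 + 0)) = -4*(-5/12 - 12) = -4*(-149/12) = 149/3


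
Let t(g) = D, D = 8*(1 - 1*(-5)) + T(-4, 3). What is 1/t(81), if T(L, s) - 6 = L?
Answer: 1/50 ≈ 0.020000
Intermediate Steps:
T(L, s) = 6 + L
D = 50 (D = 8*(1 - 1*(-5)) + (6 - 4) = 8*(1 + 5) + 2 = 8*6 + 2 = 48 + 2 = 50)
t(g) = 50
1/t(81) = 1/50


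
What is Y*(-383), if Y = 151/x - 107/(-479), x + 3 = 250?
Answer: -37824314/118313 ≈ -319.70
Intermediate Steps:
x = 247 (x = -3 + 250 = 247)
Y = 98758/118313 (Y = 151/247 - 107/(-479) = 151*(1/247) - 107*(-1/479) = 151/247 + 107/479 = 98758/118313 ≈ 0.83472)
Y*(-383) = (98758/118313)*(-383) = -37824314/118313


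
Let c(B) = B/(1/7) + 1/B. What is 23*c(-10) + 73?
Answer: -15393/10 ≈ -1539.3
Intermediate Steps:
c(B) = 1/B + 7*B (c(B) = B/(⅐) + 1/B = B*7 + 1/B = 7*B + 1/B = 1/B + 7*B)
23*c(-10) + 73 = 23*(1/(-10) + 7*(-10)) + 73 = 23*(-⅒ - 70) + 73 = 23*(-701/10) + 73 = -16123/10 + 73 = -15393/10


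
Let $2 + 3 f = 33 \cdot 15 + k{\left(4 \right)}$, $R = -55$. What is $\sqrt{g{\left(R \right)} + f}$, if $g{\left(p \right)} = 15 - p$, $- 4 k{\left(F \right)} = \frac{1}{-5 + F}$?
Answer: $\frac{\sqrt{8439}}{6} \approx 15.311$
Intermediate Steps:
$k{\left(F \right)} = - \frac{1}{4 \left(-5 + F\right)}$
$f = \frac{1973}{12}$ ($f = - \frac{2}{3} + \frac{33 \cdot 15 - \frac{1}{-20 + 4 \cdot 4}}{3} = - \frac{2}{3} + \frac{495 - \frac{1}{-20 + 16}}{3} = - \frac{2}{3} + \frac{495 - \frac{1}{-4}}{3} = - \frac{2}{3} + \frac{495 - - \frac{1}{4}}{3} = - \frac{2}{3} + \frac{495 + \frac{1}{4}}{3} = - \frac{2}{3} + \frac{1}{3} \cdot \frac{1981}{4} = - \frac{2}{3} + \frac{1981}{12} = \frac{1973}{12} \approx 164.42$)
$\sqrt{g{\left(R \right)} + f} = \sqrt{\left(15 - -55\right) + \frac{1973}{12}} = \sqrt{\left(15 + 55\right) + \frac{1973}{12}} = \sqrt{70 + \frac{1973}{12}} = \sqrt{\frac{2813}{12}} = \frac{\sqrt{8439}}{6}$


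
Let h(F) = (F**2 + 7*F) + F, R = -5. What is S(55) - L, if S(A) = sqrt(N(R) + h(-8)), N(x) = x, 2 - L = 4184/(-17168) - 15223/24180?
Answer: -5734433/1995780 + I*sqrt(5) ≈ -2.8733 + 2.2361*I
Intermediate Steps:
L = 5734433/1995780 (L = 2 - (4184/(-17168) - 15223/24180) = 2 - (4184*(-1/17168) - 15223*1/24180) = 2 - (-523/2146 - 1171/1860) = 2 - 1*(-1742873/1995780) = 2 + 1742873/1995780 = 5734433/1995780 ≈ 2.8733)
h(F) = F**2 + 8*F
S(A) = I*sqrt(5) (S(A) = sqrt(-5 - 8*(8 - 8)) = sqrt(-5 - 8*0) = sqrt(-5 + 0) = sqrt(-5) = I*sqrt(5))
S(55) - L = I*sqrt(5) - 1*5734433/1995780 = I*sqrt(5) - 5734433/1995780 = -5734433/1995780 + I*sqrt(5)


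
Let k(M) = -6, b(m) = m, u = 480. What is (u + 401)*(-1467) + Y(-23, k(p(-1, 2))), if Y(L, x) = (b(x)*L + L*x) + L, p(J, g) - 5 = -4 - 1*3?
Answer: -1292174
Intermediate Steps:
p(J, g) = -2 (p(J, g) = 5 + (-4 - 1*3) = 5 + (-4 - 3) = 5 - 7 = -2)
Y(L, x) = L + 2*L*x (Y(L, x) = (x*L + L*x) + L = (L*x + L*x) + L = 2*L*x + L = L + 2*L*x)
(u + 401)*(-1467) + Y(-23, k(p(-1, 2))) = (480 + 401)*(-1467) - 23*(1 + 2*(-6)) = 881*(-1467) - 23*(1 - 12) = -1292427 - 23*(-11) = -1292427 + 253 = -1292174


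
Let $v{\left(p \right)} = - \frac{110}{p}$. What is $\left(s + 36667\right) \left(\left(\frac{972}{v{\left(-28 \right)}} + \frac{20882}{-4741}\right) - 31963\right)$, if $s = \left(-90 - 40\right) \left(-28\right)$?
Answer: $- \frac{30307731219039}{23705} \approx -1.2785 \cdot 10^{9}$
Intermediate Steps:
$s = 3640$ ($s = \left(-130\right) \left(-28\right) = 3640$)
$\left(s + 36667\right) \left(\left(\frac{972}{v{\left(-28 \right)}} + \frac{20882}{-4741}\right) - 31963\right) = \left(3640 + 36667\right) \left(\left(\frac{972}{\left(-110\right) \frac{1}{-28}} + \frac{20882}{-4741}\right) - 31963\right) = 40307 \left(\left(\frac{972}{\left(-110\right) \left(- \frac{1}{28}\right)} + 20882 \left(- \frac{1}{4741}\right)\right) - 31963\right) = 40307 \left(\left(\frac{972}{\frac{55}{14}} - \frac{20882}{4741}\right) - 31963\right) = 40307 \left(\left(972 \cdot \frac{14}{55} - \frac{20882}{4741}\right) - 31963\right) = 40307 \left(\left(\frac{13608}{55} - \frac{20882}{4741}\right) - 31963\right) = 40307 \left(\frac{5760638}{23705} - 31963\right) = 40307 \left(- \frac{751922277}{23705}\right) = - \frac{30307731219039}{23705}$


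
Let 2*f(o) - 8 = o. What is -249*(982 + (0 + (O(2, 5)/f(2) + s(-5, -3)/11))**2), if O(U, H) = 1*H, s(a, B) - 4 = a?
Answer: -29611578/121 ≈ -2.4472e+5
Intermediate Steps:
f(o) = 4 + o/2
s(a, B) = 4 + a
O(U, H) = H
-249*(982 + (0 + (O(2, 5)/f(2) + s(-5, -3)/11))**2) = -249*(982 + (0 + (5/(4 + (1/2)*2) + (4 - 5)/11))**2) = -249*(982 + (0 + (5/(4 + 1) - 1*1/11))**2) = -249*(982 + (0 + (5/5 - 1/11))**2) = -249*(982 + (0 + (5*(1/5) - 1/11))**2) = -249*(982 + (0 + (1 - 1/11))**2) = -249*(982 + (0 + 10/11)**2) = -249*(982 + (10/11)**2) = -249*(982 + 100/121) = -249*118922/121 = -29611578/121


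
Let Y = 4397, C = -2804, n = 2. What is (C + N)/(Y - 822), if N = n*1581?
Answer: 358/3575 ≈ 0.10014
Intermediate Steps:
N = 3162 (N = 2*1581 = 3162)
(C + N)/(Y - 822) = (-2804 + 3162)/(4397 - 822) = 358/3575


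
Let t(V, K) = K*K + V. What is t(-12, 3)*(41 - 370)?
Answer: 987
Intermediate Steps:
t(V, K) = V + K**2 (t(V, K) = K**2 + V = V + K**2)
t(-12, 3)*(41 - 370) = (-12 + 3**2)*(41 - 370) = (-12 + 9)*(-329) = -3*(-329) = 987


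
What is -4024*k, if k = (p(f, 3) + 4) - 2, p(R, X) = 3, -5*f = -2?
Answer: -20120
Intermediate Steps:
f = ⅖ (f = -⅕*(-2) = ⅖ ≈ 0.40000)
k = 5 (k = (3 + 4) - 2 = 7 - 2 = 5)
-4024*k = -4024*5 = -20120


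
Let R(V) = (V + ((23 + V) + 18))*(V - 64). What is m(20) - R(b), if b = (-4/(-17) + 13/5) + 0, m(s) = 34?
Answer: 20870083/7225 ≈ 2888.6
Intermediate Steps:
b = 241/85 (b = (-4*(-1/17) + 13*(⅕)) + 0 = (4/17 + 13/5) + 0 = 241/85 + 0 = 241/85 ≈ 2.8353)
R(V) = (-64 + V)*(41 + 2*V) (R(V) = (V + (41 + V))*(-64 + V) = (41 + 2*V)*(-64 + V) = (-64 + V)*(41 + 2*V))
m(20) - R(b) = 34 - (-2624 - 87*241/85 + 2*(241/85)²) = 34 - (-2624 - 20967/85 + 2*(58081/7225)) = 34 - (-2624 - 20967/85 + 116162/7225) = 34 - 1*(-20624433/7225) = 34 + 20624433/7225 = 20870083/7225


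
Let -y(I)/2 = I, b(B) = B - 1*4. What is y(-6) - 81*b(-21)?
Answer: 2037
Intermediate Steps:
b(B) = -4 + B (b(B) = B - 4 = -4 + B)
y(I) = -2*I
y(-6) - 81*b(-21) = -2*(-6) - 81*(-4 - 21) = 12 - 81*(-25) = 12 + 2025 = 2037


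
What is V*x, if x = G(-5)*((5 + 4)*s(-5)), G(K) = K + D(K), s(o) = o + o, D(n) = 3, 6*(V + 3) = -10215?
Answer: -306990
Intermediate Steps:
V = -3411/2 (V = -3 + (⅙)*(-10215) = -3 - 3405/2 = -3411/2 ≈ -1705.5)
s(o) = 2*o
G(K) = 3 + K (G(K) = K + 3 = 3 + K)
x = 180 (x = (3 - 5)*((5 + 4)*(2*(-5))) = -18*(-10) = -2*(-90) = 180)
V*x = -3411/2*180 = -306990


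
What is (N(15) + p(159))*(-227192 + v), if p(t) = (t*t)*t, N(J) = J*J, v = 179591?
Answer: -191351450304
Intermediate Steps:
N(J) = J**2
p(t) = t**3 (p(t) = t**2*t = t**3)
(N(15) + p(159))*(-227192 + v) = (15**2 + 159**3)*(-227192 + 179591) = (225 + 4019679)*(-47601) = 4019904*(-47601) = -191351450304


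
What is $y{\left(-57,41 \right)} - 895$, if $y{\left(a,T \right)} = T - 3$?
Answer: $-857$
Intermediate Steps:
$y{\left(a,T \right)} = -3 + T$ ($y{\left(a,T \right)} = T - 3 = -3 + T$)
$y{\left(-57,41 \right)} - 895 = \left(-3 + 41\right) - 895 = 38 - 895 = -857$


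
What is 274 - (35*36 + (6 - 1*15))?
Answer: -977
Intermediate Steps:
274 - (35*36 + (6 - 1*15)) = 274 - (1260 + (6 - 15)) = 274 - (1260 - 9) = 274 - 1*1251 = 274 - 1251 = -977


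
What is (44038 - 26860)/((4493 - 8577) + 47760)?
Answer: 8589/21838 ≈ 0.39331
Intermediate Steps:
(44038 - 26860)/((4493 - 8577) + 47760) = 17178/(-4084 + 47760) = 17178/43676 = 17178*(1/43676) = 8589/21838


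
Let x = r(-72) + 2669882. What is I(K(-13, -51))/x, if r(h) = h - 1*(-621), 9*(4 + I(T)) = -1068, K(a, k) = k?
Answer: -368/8011293 ≈ -4.5935e-5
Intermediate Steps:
I(T) = -368/3 (I(T) = -4 + (⅑)*(-1068) = -4 - 356/3 = -368/3)
r(h) = 621 + h (r(h) = h + 621 = 621 + h)
x = 2670431 (x = (621 - 72) + 2669882 = 549 + 2669882 = 2670431)
I(K(-13, -51))/x = -368/3/2670431 = -368/3*1/2670431 = -368/8011293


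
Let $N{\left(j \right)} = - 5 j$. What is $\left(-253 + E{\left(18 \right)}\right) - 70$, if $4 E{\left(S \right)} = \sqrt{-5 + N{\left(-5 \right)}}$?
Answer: $-323 + \frac{\sqrt{5}}{2} \approx -321.88$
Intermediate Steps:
$E{\left(S \right)} = \frac{\sqrt{5}}{2}$ ($E{\left(S \right)} = \frac{\sqrt{-5 - -25}}{4} = \frac{\sqrt{-5 + 25}}{4} = \frac{\sqrt{20}}{4} = \frac{2 \sqrt{5}}{4} = \frac{\sqrt{5}}{2}$)
$\left(-253 + E{\left(18 \right)}\right) - 70 = \left(-253 + \frac{\sqrt{5}}{2}\right) - 70 = -323 + \frac{\sqrt{5}}{2}$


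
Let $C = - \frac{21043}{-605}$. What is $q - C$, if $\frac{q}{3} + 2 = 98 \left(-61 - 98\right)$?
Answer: $- \frac{2573273}{55} \approx -46787.0$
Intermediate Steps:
$C = \frac{1913}{55}$ ($C = \left(-21043\right) \left(- \frac{1}{605}\right) = \frac{1913}{55} \approx 34.782$)
$q = -46752$ ($q = -6 + 3 \cdot 98 \left(-61 - 98\right) = -6 + 3 \cdot 98 \left(-159\right) = -6 + 3 \left(-15582\right) = -6 - 46746 = -46752$)
$q - C = -46752 - \frac{1913}{55} = - \frac{2573273}{55}$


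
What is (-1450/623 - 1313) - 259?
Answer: -980806/623 ≈ -1574.3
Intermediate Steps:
(-1450/623 - 1313) - 259 = -819449/623 - 259 = -980806/623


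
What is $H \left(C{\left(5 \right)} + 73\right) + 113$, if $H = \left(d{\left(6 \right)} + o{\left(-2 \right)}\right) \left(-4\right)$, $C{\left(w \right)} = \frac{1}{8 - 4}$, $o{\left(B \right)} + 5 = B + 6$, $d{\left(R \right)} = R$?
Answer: $-1352$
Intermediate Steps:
$o{\left(B \right)} = 1 + B$ ($o{\left(B \right)} = -5 + \left(B + 6\right) = -5 + \left(6 + B\right) = 1 + B$)
$C{\left(w \right)} = \frac{1}{4}$
$H = -20$ ($H = \left(6 + \left(1 - 2\right)\right) \left(-4\right) = \left(6 - 1\right) \left(-4\right) = 5 \left(-4\right) = -20$)
$H \left(C{\left(5 \right)} + 73\right) + 113 = - 20 \left(\frac{1}{4} + 73\right) + 113 = \left(-20\right) \frac{293}{4} + 113 = -1465 + 113 = -1352$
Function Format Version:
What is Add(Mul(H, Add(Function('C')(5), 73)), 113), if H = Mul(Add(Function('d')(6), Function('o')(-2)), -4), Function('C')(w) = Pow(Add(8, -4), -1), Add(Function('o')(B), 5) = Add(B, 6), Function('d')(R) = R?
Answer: -1352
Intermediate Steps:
Function('o')(B) = Add(1, B) (Function('o')(B) = Add(-5, Add(B, 6)) = Add(-5, Add(6, B)) = Add(1, B))
Function('C')(w) = Rational(1, 4) (Function('C')(w) = Pow(4, -1) = Rational(1, 4))
H = -20 (H = Mul(Add(6, Add(1, -2)), -4) = Mul(Add(6, -1), -4) = Mul(5, -4) = -20)
Add(Mul(H, Add(Function('C')(5), 73)), 113) = Add(Mul(-20, Add(Rational(1, 4), 73)), 113) = Add(Mul(-20, Rational(293, 4)), 113) = Add(-1465, 113) = -1352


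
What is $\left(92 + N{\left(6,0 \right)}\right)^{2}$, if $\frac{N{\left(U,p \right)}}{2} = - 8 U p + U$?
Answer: $10816$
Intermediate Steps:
$N{\left(U,p \right)} = 2 U - 16 U p$ ($N{\left(U,p \right)} = 2 \left(- 8 U p + U\right) = 2 \left(U - 8 U p\right) = 2 U - 16 U p$)
$\left(92 + N{\left(6,0 \right)}\right)^{2} = \left(92 + 2 \cdot 6 \left(1 - 0\right)\right)^{2} = \left(92 + 2 \cdot 6 \left(1 + 0\right)\right)^{2} = \left(92 + 2 \cdot 6 \cdot 1\right)^{2} = \left(92 + 12\right)^{2} = 104^{2} = 10816$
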